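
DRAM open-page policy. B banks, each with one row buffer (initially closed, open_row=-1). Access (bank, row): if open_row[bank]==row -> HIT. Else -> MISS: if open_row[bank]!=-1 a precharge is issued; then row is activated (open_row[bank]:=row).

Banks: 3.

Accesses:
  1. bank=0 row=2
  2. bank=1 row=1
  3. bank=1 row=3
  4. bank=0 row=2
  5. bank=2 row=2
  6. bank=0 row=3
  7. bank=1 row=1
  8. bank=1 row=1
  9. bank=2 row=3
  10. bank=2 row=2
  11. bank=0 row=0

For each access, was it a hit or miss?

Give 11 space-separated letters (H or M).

Acc 1: bank0 row2 -> MISS (open row2); precharges=0
Acc 2: bank1 row1 -> MISS (open row1); precharges=0
Acc 3: bank1 row3 -> MISS (open row3); precharges=1
Acc 4: bank0 row2 -> HIT
Acc 5: bank2 row2 -> MISS (open row2); precharges=1
Acc 6: bank0 row3 -> MISS (open row3); precharges=2
Acc 7: bank1 row1 -> MISS (open row1); precharges=3
Acc 8: bank1 row1 -> HIT
Acc 9: bank2 row3 -> MISS (open row3); precharges=4
Acc 10: bank2 row2 -> MISS (open row2); precharges=5
Acc 11: bank0 row0 -> MISS (open row0); precharges=6

Answer: M M M H M M M H M M M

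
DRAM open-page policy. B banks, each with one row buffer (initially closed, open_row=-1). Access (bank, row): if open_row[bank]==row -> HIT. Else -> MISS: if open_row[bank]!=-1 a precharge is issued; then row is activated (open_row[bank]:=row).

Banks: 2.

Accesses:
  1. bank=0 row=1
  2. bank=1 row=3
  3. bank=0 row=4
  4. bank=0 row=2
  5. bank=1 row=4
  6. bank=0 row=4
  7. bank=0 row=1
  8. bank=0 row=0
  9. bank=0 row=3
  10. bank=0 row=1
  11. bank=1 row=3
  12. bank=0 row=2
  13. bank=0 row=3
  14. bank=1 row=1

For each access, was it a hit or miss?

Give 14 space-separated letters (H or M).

Acc 1: bank0 row1 -> MISS (open row1); precharges=0
Acc 2: bank1 row3 -> MISS (open row3); precharges=0
Acc 3: bank0 row4 -> MISS (open row4); precharges=1
Acc 4: bank0 row2 -> MISS (open row2); precharges=2
Acc 5: bank1 row4 -> MISS (open row4); precharges=3
Acc 6: bank0 row4 -> MISS (open row4); precharges=4
Acc 7: bank0 row1 -> MISS (open row1); precharges=5
Acc 8: bank0 row0 -> MISS (open row0); precharges=6
Acc 9: bank0 row3 -> MISS (open row3); precharges=7
Acc 10: bank0 row1 -> MISS (open row1); precharges=8
Acc 11: bank1 row3 -> MISS (open row3); precharges=9
Acc 12: bank0 row2 -> MISS (open row2); precharges=10
Acc 13: bank0 row3 -> MISS (open row3); precharges=11
Acc 14: bank1 row1 -> MISS (open row1); precharges=12

Answer: M M M M M M M M M M M M M M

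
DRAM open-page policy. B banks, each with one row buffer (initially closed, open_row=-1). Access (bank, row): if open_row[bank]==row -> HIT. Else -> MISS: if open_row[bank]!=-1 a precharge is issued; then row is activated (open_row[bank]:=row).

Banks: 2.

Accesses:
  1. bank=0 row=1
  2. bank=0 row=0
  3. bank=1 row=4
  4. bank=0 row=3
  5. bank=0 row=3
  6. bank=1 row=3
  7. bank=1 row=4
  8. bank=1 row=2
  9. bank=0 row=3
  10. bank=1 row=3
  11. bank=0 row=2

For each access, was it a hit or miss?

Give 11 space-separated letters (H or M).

Answer: M M M M H M M M H M M

Derivation:
Acc 1: bank0 row1 -> MISS (open row1); precharges=0
Acc 2: bank0 row0 -> MISS (open row0); precharges=1
Acc 3: bank1 row4 -> MISS (open row4); precharges=1
Acc 4: bank0 row3 -> MISS (open row3); precharges=2
Acc 5: bank0 row3 -> HIT
Acc 6: bank1 row3 -> MISS (open row3); precharges=3
Acc 7: bank1 row4 -> MISS (open row4); precharges=4
Acc 8: bank1 row2 -> MISS (open row2); precharges=5
Acc 9: bank0 row3 -> HIT
Acc 10: bank1 row3 -> MISS (open row3); precharges=6
Acc 11: bank0 row2 -> MISS (open row2); precharges=7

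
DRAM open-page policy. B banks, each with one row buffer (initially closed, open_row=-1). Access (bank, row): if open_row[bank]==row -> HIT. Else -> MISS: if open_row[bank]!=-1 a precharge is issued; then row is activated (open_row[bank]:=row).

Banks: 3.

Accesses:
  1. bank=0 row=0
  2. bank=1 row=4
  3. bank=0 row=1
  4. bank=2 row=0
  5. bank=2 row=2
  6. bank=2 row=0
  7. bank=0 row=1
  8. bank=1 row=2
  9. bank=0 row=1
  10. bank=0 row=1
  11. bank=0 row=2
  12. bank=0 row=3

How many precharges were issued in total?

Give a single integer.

Answer: 6

Derivation:
Acc 1: bank0 row0 -> MISS (open row0); precharges=0
Acc 2: bank1 row4 -> MISS (open row4); precharges=0
Acc 3: bank0 row1 -> MISS (open row1); precharges=1
Acc 4: bank2 row0 -> MISS (open row0); precharges=1
Acc 5: bank2 row2 -> MISS (open row2); precharges=2
Acc 6: bank2 row0 -> MISS (open row0); precharges=3
Acc 7: bank0 row1 -> HIT
Acc 8: bank1 row2 -> MISS (open row2); precharges=4
Acc 9: bank0 row1 -> HIT
Acc 10: bank0 row1 -> HIT
Acc 11: bank0 row2 -> MISS (open row2); precharges=5
Acc 12: bank0 row3 -> MISS (open row3); precharges=6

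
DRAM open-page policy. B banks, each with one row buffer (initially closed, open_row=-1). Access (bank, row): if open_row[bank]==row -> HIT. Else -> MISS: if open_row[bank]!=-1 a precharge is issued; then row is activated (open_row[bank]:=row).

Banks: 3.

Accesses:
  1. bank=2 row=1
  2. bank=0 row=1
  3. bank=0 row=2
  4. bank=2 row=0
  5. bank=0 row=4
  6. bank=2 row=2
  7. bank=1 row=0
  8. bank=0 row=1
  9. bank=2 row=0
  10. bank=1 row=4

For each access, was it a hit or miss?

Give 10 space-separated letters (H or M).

Answer: M M M M M M M M M M

Derivation:
Acc 1: bank2 row1 -> MISS (open row1); precharges=0
Acc 2: bank0 row1 -> MISS (open row1); precharges=0
Acc 3: bank0 row2 -> MISS (open row2); precharges=1
Acc 4: bank2 row0 -> MISS (open row0); precharges=2
Acc 5: bank0 row4 -> MISS (open row4); precharges=3
Acc 6: bank2 row2 -> MISS (open row2); precharges=4
Acc 7: bank1 row0 -> MISS (open row0); precharges=4
Acc 8: bank0 row1 -> MISS (open row1); precharges=5
Acc 9: bank2 row0 -> MISS (open row0); precharges=6
Acc 10: bank1 row4 -> MISS (open row4); precharges=7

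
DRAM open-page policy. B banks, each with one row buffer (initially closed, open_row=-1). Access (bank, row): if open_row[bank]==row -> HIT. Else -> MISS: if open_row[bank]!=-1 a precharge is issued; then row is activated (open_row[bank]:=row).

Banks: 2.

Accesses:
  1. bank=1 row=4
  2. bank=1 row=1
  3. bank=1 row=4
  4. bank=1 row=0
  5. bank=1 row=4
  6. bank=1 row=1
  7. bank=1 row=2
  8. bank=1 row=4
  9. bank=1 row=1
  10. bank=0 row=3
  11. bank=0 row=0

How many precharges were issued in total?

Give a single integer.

Answer: 9

Derivation:
Acc 1: bank1 row4 -> MISS (open row4); precharges=0
Acc 2: bank1 row1 -> MISS (open row1); precharges=1
Acc 3: bank1 row4 -> MISS (open row4); precharges=2
Acc 4: bank1 row0 -> MISS (open row0); precharges=3
Acc 5: bank1 row4 -> MISS (open row4); precharges=4
Acc 6: bank1 row1 -> MISS (open row1); precharges=5
Acc 7: bank1 row2 -> MISS (open row2); precharges=6
Acc 8: bank1 row4 -> MISS (open row4); precharges=7
Acc 9: bank1 row1 -> MISS (open row1); precharges=8
Acc 10: bank0 row3 -> MISS (open row3); precharges=8
Acc 11: bank0 row0 -> MISS (open row0); precharges=9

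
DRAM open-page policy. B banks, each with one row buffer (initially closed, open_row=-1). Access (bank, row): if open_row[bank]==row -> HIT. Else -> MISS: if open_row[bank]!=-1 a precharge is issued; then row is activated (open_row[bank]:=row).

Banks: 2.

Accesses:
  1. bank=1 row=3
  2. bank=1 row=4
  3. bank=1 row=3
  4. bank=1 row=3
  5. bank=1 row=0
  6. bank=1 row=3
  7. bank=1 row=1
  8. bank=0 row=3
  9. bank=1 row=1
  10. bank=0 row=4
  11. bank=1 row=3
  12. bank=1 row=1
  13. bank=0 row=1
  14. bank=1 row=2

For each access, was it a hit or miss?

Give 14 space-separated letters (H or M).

Answer: M M M H M M M M H M M M M M

Derivation:
Acc 1: bank1 row3 -> MISS (open row3); precharges=0
Acc 2: bank1 row4 -> MISS (open row4); precharges=1
Acc 3: bank1 row3 -> MISS (open row3); precharges=2
Acc 4: bank1 row3 -> HIT
Acc 5: bank1 row0 -> MISS (open row0); precharges=3
Acc 6: bank1 row3 -> MISS (open row3); precharges=4
Acc 7: bank1 row1 -> MISS (open row1); precharges=5
Acc 8: bank0 row3 -> MISS (open row3); precharges=5
Acc 9: bank1 row1 -> HIT
Acc 10: bank0 row4 -> MISS (open row4); precharges=6
Acc 11: bank1 row3 -> MISS (open row3); precharges=7
Acc 12: bank1 row1 -> MISS (open row1); precharges=8
Acc 13: bank0 row1 -> MISS (open row1); precharges=9
Acc 14: bank1 row2 -> MISS (open row2); precharges=10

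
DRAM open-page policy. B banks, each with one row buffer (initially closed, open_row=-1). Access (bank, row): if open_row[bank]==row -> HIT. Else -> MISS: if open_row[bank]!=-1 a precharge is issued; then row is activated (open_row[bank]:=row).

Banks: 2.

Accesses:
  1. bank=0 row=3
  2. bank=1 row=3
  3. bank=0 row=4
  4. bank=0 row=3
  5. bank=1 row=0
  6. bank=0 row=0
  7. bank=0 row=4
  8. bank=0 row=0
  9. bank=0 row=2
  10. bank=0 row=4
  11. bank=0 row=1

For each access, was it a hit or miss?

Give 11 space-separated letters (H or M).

Acc 1: bank0 row3 -> MISS (open row3); precharges=0
Acc 2: bank1 row3 -> MISS (open row3); precharges=0
Acc 3: bank0 row4 -> MISS (open row4); precharges=1
Acc 4: bank0 row3 -> MISS (open row3); precharges=2
Acc 5: bank1 row0 -> MISS (open row0); precharges=3
Acc 6: bank0 row0 -> MISS (open row0); precharges=4
Acc 7: bank0 row4 -> MISS (open row4); precharges=5
Acc 8: bank0 row0 -> MISS (open row0); precharges=6
Acc 9: bank0 row2 -> MISS (open row2); precharges=7
Acc 10: bank0 row4 -> MISS (open row4); precharges=8
Acc 11: bank0 row1 -> MISS (open row1); precharges=9

Answer: M M M M M M M M M M M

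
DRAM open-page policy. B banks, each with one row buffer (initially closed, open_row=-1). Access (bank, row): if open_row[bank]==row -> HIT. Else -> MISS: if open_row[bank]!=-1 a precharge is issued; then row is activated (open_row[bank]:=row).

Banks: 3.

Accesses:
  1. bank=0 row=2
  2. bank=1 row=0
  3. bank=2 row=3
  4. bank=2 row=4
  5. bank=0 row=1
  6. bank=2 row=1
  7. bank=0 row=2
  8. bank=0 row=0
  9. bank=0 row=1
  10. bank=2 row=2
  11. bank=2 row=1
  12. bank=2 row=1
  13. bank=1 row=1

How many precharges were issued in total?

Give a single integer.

Acc 1: bank0 row2 -> MISS (open row2); precharges=0
Acc 2: bank1 row0 -> MISS (open row0); precharges=0
Acc 3: bank2 row3 -> MISS (open row3); precharges=0
Acc 4: bank2 row4 -> MISS (open row4); precharges=1
Acc 5: bank0 row1 -> MISS (open row1); precharges=2
Acc 6: bank2 row1 -> MISS (open row1); precharges=3
Acc 7: bank0 row2 -> MISS (open row2); precharges=4
Acc 8: bank0 row0 -> MISS (open row0); precharges=5
Acc 9: bank0 row1 -> MISS (open row1); precharges=6
Acc 10: bank2 row2 -> MISS (open row2); precharges=7
Acc 11: bank2 row1 -> MISS (open row1); precharges=8
Acc 12: bank2 row1 -> HIT
Acc 13: bank1 row1 -> MISS (open row1); precharges=9

Answer: 9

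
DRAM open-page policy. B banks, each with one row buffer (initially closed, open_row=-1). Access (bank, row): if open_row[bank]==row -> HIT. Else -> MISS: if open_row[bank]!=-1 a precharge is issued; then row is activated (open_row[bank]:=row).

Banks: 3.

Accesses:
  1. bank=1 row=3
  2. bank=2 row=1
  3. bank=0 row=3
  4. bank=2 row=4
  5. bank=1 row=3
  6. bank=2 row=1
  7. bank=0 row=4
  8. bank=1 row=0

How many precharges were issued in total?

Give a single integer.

Acc 1: bank1 row3 -> MISS (open row3); precharges=0
Acc 2: bank2 row1 -> MISS (open row1); precharges=0
Acc 3: bank0 row3 -> MISS (open row3); precharges=0
Acc 4: bank2 row4 -> MISS (open row4); precharges=1
Acc 5: bank1 row3 -> HIT
Acc 6: bank2 row1 -> MISS (open row1); precharges=2
Acc 7: bank0 row4 -> MISS (open row4); precharges=3
Acc 8: bank1 row0 -> MISS (open row0); precharges=4

Answer: 4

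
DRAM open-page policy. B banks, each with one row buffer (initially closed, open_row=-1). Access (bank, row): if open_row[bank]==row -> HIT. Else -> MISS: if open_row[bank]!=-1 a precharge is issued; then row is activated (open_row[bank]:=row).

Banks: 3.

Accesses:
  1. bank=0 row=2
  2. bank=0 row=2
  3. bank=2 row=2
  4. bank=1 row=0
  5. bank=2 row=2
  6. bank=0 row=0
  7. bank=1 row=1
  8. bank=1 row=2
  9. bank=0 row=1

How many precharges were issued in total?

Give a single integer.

Acc 1: bank0 row2 -> MISS (open row2); precharges=0
Acc 2: bank0 row2 -> HIT
Acc 3: bank2 row2 -> MISS (open row2); precharges=0
Acc 4: bank1 row0 -> MISS (open row0); precharges=0
Acc 5: bank2 row2 -> HIT
Acc 6: bank0 row0 -> MISS (open row0); precharges=1
Acc 7: bank1 row1 -> MISS (open row1); precharges=2
Acc 8: bank1 row2 -> MISS (open row2); precharges=3
Acc 9: bank0 row1 -> MISS (open row1); precharges=4

Answer: 4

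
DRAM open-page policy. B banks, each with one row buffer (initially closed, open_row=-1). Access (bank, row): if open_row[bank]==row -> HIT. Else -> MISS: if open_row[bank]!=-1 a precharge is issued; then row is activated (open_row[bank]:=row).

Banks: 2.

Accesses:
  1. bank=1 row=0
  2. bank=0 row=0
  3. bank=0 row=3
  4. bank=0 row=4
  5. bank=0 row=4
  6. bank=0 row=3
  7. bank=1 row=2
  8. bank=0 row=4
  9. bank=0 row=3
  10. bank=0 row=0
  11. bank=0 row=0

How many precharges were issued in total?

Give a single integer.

Acc 1: bank1 row0 -> MISS (open row0); precharges=0
Acc 2: bank0 row0 -> MISS (open row0); precharges=0
Acc 3: bank0 row3 -> MISS (open row3); precharges=1
Acc 4: bank0 row4 -> MISS (open row4); precharges=2
Acc 5: bank0 row4 -> HIT
Acc 6: bank0 row3 -> MISS (open row3); precharges=3
Acc 7: bank1 row2 -> MISS (open row2); precharges=4
Acc 8: bank0 row4 -> MISS (open row4); precharges=5
Acc 9: bank0 row3 -> MISS (open row3); precharges=6
Acc 10: bank0 row0 -> MISS (open row0); precharges=7
Acc 11: bank0 row0 -> HIT

Answer: 7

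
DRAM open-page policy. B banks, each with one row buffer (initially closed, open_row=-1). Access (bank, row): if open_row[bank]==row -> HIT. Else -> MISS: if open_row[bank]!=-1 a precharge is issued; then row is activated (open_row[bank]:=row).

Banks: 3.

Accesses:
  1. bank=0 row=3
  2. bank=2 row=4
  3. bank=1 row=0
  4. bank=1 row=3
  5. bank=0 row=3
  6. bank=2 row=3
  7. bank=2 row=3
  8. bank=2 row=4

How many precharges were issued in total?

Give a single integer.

Answer: 3

Derivation:
Acc 1: bank0 row3 -> MISS (open row3); precharges=0
Acc 2: bank2 row4 -> MISS (open row4); precharges=0
Acc 3: bank1 row0 -> MISS (open row0); precharges=0
Acc 4: bank1 row3 -> MISS (open row3); precharges=1
Acc 5: bank0 row3 -> HIT
Acc 6: bank2 row3 -> MISS (open row3); precharges=2
Acc 7: bank2 row3 -> HIT
Acc 8: bank2 row4 -> MISS (open row4); precharges=3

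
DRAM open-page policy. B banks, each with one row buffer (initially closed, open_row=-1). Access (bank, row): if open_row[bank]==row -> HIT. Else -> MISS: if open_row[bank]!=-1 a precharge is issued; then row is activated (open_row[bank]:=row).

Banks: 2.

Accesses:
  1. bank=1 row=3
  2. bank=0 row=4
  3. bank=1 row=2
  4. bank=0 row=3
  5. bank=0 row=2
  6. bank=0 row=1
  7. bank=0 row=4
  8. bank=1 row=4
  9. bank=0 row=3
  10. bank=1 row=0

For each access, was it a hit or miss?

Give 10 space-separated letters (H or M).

Answer: M M M M M M M M M M

Derivation:
Acc 1: bank1 row3 -> MISS (open row3); precharges=0
Acc 2: bank0 row4 -> MISS (open row4); precharges=0
Acc 3: bank1 row2 -> MISS (open row2); precharges=1
Acc 4: bank0 row3 -> MISS (open row3); precharges=2
Acc 5: bank0 row2 -> MISS (open row2); precharges=3
Acc 6: bank0 row1 -> MISS (open row1); precharges=4
Acc 7: bank0 row4 -> MISS (open row4); precharges=5
Acc 8: bank1 row4 -> MISS (open row4); precharges=6
Acc 9: bank0 row3 -> MISS (open row3); precharges=7
Acc 10: bank1 row0 -> MISS (open row0); precharges=8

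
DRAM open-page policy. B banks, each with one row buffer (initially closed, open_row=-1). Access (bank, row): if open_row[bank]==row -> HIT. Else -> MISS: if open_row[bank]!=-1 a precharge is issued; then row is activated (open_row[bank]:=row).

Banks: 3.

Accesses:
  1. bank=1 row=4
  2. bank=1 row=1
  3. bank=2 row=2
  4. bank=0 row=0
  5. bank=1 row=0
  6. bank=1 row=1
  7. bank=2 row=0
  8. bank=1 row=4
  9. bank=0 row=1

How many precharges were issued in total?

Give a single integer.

Acc 1: bank1 row4 -> MISS (open row4); precharges=0
Acc 2: bank1 row1 -> MISS (open row1); precharges=1
Acc 3: bank2 row2 -> MISS (open row2); precharges=1
Acc 4: bank0 row0 -> MISS (open row0); precharges=1
Acc 5: bank1 row0 -> MISS (open row0); precharges=2
Acc 6: bank1 row1 -> MISS (open row1); precharges=3
Acc 7: bank2 row0 -> MISS (open row0); precharges=4
Acc 8: bank1 row4 -> MISS (open row4); precharges=5
Acc 9: bank0 row1 -> MISS (open row1); precharges=6

Answer: 6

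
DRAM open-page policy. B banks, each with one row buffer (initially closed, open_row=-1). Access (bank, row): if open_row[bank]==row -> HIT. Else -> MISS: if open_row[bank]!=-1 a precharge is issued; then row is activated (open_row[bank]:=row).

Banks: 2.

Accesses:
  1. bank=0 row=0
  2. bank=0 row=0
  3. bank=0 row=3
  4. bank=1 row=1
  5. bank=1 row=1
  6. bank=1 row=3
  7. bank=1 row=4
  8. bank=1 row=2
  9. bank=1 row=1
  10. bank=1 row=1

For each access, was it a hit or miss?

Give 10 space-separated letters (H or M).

Answer: M H M M H M M M M H

Derivation:
Acc 1: bank0 row0 -> MISS (open row0); precharges=0
Acc 2: bank0 row0 -> HIT
Acc 3: bank0 row3 -> MISS (open row3); precharges=1
Acc 4: bank1 row1 -> MISS (open row1); precharges=1
Acc 5: bank1 row1 -> HIT
Acc 6: bank1 row3 -> MISS (open row3); precharges=2
Acc 7: bank1 row4 -> MISS (open row4); precharges=3
Acc 8: bank1 row2 -> MISS (open row2); precharges=4
Acc 9: bank1 row1 -> MISS (open row1); precharges=5
Acc 10: bank1 row1 -> HIT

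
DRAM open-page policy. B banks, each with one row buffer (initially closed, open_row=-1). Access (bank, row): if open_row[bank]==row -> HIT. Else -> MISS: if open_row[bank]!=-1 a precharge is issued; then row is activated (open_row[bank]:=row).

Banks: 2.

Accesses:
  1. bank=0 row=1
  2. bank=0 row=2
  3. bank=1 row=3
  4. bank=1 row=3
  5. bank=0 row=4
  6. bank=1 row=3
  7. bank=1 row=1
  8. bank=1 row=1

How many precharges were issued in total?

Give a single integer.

Acc 1: bank0 row1 -> MISS (open row1); precharges=0
Acc 2: bank0 row2 -> MISS (open row2); precharges=1
Acc 3: bank1 row3 -> MISS (open row3); precharges=1
Acc 4: bank1 row3 -> HIT
Acc 5: bank0 row4 -> MISS (open row4); precharges=2
Acc 6: bank1 row3 -> HIT
Acc 7: bank1 row1 -> MISS (open row1); precharges=3
Acc 8: bank1 row1 -> HIT

Answer: 3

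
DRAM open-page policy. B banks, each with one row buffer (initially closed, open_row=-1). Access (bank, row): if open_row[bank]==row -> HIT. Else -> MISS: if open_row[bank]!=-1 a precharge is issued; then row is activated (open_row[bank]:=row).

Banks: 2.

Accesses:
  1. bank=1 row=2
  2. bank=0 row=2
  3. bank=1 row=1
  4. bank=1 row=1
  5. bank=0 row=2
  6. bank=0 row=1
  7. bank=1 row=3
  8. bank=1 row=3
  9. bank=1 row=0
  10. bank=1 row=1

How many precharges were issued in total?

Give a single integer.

Answer: 5

Derivation:
Acc 1: bank1 row2 -> MISS (open row2); precharges=0
Acc 2: bank0 row2 -> MISS (open row2); precharges=0
Acc 3: bank1 row1 -> MISS (open row1); precharges=1
Acc 4: bank1 row1 -> HIT
Acc 5: bank0 row2 -> HIT
Acc 6: bank0 row1 -> MISS (open row1); precharges=2
Acc 7: bank1 row3 -> MISS (open row3); precharges=3
Acc 8: bank1 row3 -> HIT
Acc 9: bank1 row0 -> MISS (open row0); precharges=4
Acc 10: bank1 row1 -> MISS (open row1); precharges=5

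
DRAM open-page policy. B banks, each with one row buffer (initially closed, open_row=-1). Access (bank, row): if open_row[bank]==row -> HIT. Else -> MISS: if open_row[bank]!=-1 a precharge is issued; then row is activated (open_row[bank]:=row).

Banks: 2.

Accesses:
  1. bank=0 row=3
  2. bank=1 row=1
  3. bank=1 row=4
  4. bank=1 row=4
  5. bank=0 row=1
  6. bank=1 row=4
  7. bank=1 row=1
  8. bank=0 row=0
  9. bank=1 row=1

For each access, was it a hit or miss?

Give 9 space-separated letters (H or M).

Answer: M M M H M H M M H

Derivation:
Acc 1: bank0 row3 -> MISS (open row3); precharges=0
Acc 2: bank1 row1 -> MISS (open row1); precharges=0
Acc 3: bank1 row4 -> MISS (open row4); precharges=1
Acc 4: bank1 row4 -> HIT
Acc 5: bank0 row1 -> MISS (open row1); precharges=2
Acc 6: bank1 row4 -> HIT
Acc 7: bank1 row1 -> MISS (open row1); precharges=3
Acc 8: bank0 row0 -> MISS (open row0); precharges=4
Acc 9: bank1 row1 -> HIT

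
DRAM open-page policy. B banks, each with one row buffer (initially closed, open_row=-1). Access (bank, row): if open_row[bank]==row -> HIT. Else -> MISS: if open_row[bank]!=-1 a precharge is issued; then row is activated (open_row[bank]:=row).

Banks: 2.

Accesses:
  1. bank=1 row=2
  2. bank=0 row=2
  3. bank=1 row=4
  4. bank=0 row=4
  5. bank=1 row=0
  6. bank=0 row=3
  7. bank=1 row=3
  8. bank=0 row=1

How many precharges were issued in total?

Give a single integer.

Answer: 6

Derivation:
Acc 1: bank1 row2 -> MISS (open row2); precharges=0
Acc 2: bank0 row2 -> MISS (open row2); precharges=0
Acc 3: bank1 row4 -> MISS (open row4); precharges=1
Acc 4: bank0 row4 -> MISS (open row4); precharges=2
Acc 5: bank1 row0 -> MISS (open row0); precharges=3
Acc 6: bank0 row3 -> MISS (open row3); precharges=4
Acc 7: bank1 row3 -> MISS (open row3); precharges=5
Acc 8: bank0 row1 -> MISS (open row1); precharges=6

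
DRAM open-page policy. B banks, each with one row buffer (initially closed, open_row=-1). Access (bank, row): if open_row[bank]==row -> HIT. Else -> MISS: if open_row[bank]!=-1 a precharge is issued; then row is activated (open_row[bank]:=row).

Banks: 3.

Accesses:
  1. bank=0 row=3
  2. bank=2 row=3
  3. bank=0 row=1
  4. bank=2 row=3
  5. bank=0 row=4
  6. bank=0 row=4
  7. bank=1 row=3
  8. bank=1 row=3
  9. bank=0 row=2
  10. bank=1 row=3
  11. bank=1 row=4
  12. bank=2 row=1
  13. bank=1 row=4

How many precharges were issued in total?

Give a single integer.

Answer: 5

Derivation:
Acc 1: bank0 row3 -> MISS (open row3); precharges=0
Acc 2: bank2 row3 -> MISS (open row3); precharges=0
Acc 3: bank0 row1 -> MISS (open row1); precharges=1
Acc 4: bank2 row3 -> HIT
Acc 5: bank0 row4 -> MISS (open row4); precharges=2
Acc 6: bank0 row4 -> HIT
Acc 7: bank1 row3 -> MISS (open row3); precharges=2
Acc 8: bank1 row3 -> HIT
Acc 9: bank0 row2 -> MISS (open row2); precharges=3
Acc 10: bank1 row3 -> HIT
Acc 11: bank1 row4 -> MISS (open row4); precharges=4
Acc 12: bank2 row1 -> MISS (open row1); precharges=5
Acc 13: bank1 row4 -> HIT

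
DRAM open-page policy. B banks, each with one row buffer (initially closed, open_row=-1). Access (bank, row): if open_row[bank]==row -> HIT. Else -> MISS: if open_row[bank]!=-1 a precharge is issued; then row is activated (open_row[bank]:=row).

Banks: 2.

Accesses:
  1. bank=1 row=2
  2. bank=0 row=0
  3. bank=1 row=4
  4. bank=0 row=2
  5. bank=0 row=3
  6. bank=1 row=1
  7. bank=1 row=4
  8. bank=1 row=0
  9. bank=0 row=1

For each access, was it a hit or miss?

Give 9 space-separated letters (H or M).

Answer: M M M M M M M M M

Derivation:
Acc 1: bank1 row2 -> MISS (open row2); precharges=0
Acc 2: bank0 row0 -> MISS (open row0); precharges=0
Acc 3: bank1 row4 -> MISS (open row4); precharges=1
Acc 4: bank0 row2 -> MISS (open row2); precharges=2
Acc 5: bank0 row3 -> MISS (open row3); precharges=3
Acc 6: bank1 row1 -> MISS (open row1); precharges=4
Acc 7: bank1 row4 -> MISS (open row4); precharges=5
Acc 8: bank1 row0 -> MISS (open row0); precharges=6
Acc 9: bank0 row1 -> MISS (open row1); precharges=7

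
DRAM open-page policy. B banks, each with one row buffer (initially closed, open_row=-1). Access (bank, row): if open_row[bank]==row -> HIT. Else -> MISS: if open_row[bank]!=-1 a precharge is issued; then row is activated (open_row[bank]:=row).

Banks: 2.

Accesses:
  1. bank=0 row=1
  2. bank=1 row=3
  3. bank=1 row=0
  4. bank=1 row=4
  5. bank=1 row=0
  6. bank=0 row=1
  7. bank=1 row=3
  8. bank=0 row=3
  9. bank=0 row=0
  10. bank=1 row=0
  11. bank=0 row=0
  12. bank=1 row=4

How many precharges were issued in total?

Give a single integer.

Acc 1: bank0 row1 -> MISS (open row1); precharges=0
Acc 2: bank1 row3 -> MISS (open row3); precharges=0
Acc 3: bank1 row0 -> MISS (open row0); precharges=1
Acc 4: bank1 row4 -> MISS (open row4); precharges=2
Acc 5: bank1 row0 -> MISS (open row0); precharges=3
Acc 6: bank0 row1 -> HIT
Acc 7: bank1 row3 -> MISS (open row3); precharges=4
Acc 8: bank0 row3 -> MISS (open row3); precharges=5
Acc 9: bank0 row0 -> MISS (open row0); precharges=6
Acc 10: bank1 row0 -> MISS (open row0); precharges=7
Acc 11: bank0 row0 -> HIT
Acc 12: bank1 row4 -> MISS (open row4); precharges=8

Answer: 8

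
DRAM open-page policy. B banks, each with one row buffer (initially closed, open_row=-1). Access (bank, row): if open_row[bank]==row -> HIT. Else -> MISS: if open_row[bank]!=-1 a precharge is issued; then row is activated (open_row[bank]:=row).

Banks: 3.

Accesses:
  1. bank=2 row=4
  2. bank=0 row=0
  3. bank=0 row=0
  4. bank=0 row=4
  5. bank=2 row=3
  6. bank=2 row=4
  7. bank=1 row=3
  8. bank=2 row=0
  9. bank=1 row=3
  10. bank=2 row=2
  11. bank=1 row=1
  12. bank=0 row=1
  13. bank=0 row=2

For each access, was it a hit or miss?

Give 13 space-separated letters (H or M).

Answer: M M H M M M M M H M M M M

Derivation:
Acc 1: bank2 row4 -> MISS (open row4); precharges=0
Acc 2: bank0 row0 -> MISS (open row0); precharges=0
Acc 3: bank0 row0 -> HIT
Acc 4: bank0 row4 -> MISS (open row4); precharges=1
Acc 5: bank2 row3 -> MISS (open row3); precharges=2
Acc 6: bank2 row4 -> MISS (open row4); precharges=3
Acc 7: bank1 row3 -> MISS (open row3); precharges=3
Acc 8: bank2 row0 -> MISS (open row0); precharges=4
Acc 9: bank1 row3 -> HIT
Acc 10: bank2 row2 -> MISS (open row2); precharges=5
Acc 11: bank1 row1 -> MISS (open row1); precharges=6
Acc 12: bank0 row1 -> MISS (open row1); precharges=7
Acc 13: bank0 row2 -> MISS (open row2); precharges=8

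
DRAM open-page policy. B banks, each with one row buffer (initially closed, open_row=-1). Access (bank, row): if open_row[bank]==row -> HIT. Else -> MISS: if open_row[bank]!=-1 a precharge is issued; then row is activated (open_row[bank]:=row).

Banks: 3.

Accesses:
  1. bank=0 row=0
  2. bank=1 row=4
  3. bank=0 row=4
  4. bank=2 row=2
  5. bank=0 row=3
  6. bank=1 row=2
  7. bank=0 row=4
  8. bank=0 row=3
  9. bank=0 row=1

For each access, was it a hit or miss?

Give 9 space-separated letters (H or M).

Acc 1: bank0 row0 -> MISS (open row0); precharges=0
Acc 2: bank1 row4 -> MISS (open row4); precharges=0
Acc 3: bank0 row4 -> MISS (open row4); precharges=1
Acc 4: bank2 row2 -> MISS (open row2); precharges=1
Acc 5: bank0 row3 -> MISS (open row3); precharges=2
Acc 6: bank1 row2 -> MISS (open row2); precharges=3
Acc 7: bank0 row4 -> MISS (open row4); precharges=4
Acc 8: bank0 row3 -> MISS (open row3); precharges=5
Acc 9: bank0 row1 -> MISS (open row1); precharges=6

Answer: M M M M M M M M M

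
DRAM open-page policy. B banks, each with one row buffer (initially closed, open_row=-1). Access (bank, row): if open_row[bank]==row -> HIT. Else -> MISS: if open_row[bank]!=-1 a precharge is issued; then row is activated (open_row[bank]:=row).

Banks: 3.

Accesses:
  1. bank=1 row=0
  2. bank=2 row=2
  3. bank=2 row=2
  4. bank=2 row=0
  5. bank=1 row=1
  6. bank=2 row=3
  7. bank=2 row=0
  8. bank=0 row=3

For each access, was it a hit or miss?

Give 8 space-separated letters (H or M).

Answer: M M H M M M M M

Derivation:
Acc 1: bank1 row0 -> MISS (open row0); precharges=0
Acc 2: bank2 row2 -> MISS (open row2); precharges=0
Acc 3: bank2 row2 -> HIT
Acc 4: bank2 row0 -> MISS (open row0); precharges=1
Acc 5: bank1 row1 -> MISS (open row1); precharges=2
Acc 6: bank2 row3 -> MISS (open row3); precharges=3
Acc 7: bank2 row0 -> MISS (open row0); precharges=4
Acc 8: bank0 row3 -> MISS (open row3); precharges=4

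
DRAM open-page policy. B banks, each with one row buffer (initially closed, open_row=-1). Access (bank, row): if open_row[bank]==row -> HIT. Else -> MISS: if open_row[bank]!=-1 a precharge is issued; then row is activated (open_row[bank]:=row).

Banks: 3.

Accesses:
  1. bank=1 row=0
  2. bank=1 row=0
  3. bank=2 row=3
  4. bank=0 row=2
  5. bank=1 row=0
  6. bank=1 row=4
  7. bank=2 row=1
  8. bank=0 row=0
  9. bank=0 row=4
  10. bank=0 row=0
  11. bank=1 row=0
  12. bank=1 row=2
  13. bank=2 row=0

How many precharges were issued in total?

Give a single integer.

Answer: 8

Derivation:
Acc 1: bank1 row0 -> MISS (open row0); precharges=0
Acc 2: bank1 row0 -> HIT
Acc 3: bank2 row3 -> MISS (open row3); precharges=0
Acc 4: bank0 row2 -> MISS (open row2); precharges=0
Acc 5: bank1 row0 -> HIT
Acc 6: bank1 row4 -> MISS (open row4); precharges=1
Acc 7: bank2 row1 -> MISS (open row1); precharges=2
Acc 8: bank0 row0 -> MISS (open row0); precharges=3
Acc 9: bank0 row4 -> MISS (open row4); precharges=4
Acc 10: bank0 row0 -> MISS (open row0); precharges=5
Acc 11: bank1 row0 -> MISS (open row0); precharges=6
Acc 12: bank1 row2 -> MISS (open row2); precharges=7
Acc 13: bank2 row0 -> MISS (open row0); precharges=8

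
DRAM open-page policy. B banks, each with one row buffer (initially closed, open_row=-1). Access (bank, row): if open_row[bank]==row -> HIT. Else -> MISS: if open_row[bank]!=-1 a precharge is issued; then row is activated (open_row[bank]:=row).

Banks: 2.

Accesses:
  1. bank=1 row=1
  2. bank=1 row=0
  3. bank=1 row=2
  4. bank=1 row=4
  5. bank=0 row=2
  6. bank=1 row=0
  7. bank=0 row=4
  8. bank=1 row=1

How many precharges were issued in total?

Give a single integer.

Acc 1: bank1 row1 -> MISS (open row1); precharges=0
Acc 2: bank1 row0 -> MISS (open row0); precharges=1
Acc 3: bank1 row2 -> MISS (open row2); precharges=2
Acc 4: bank1 row4 -> MISS (open row4); precharges=3
Acc 5: bank0 row2 -> MISS (open row2); precharges=3
Acc 6: bank1 row0 -> MISS (open row0); precharges=4
Acc 7: bank0 row4 -> MISS (open row4); precharges=5
Acc 8: bank1 row1 -> MISS (open row1); precharges=6

Answer: 6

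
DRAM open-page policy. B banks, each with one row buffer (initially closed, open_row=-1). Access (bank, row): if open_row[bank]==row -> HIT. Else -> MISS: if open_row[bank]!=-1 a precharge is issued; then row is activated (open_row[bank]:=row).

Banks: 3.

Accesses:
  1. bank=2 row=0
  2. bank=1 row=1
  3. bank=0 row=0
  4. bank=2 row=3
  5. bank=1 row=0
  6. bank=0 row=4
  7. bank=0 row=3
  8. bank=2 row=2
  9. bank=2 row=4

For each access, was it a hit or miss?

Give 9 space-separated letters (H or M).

Answer: M M M M M M M M M

Derivation:
Acc 1: bank2 row0 -> MISS (open row0); precharges=0
Acc 2: bank1 row1 -> MISS (open row1); precharges=0
Acc 3: bank0 row0 -> MISS (open row0); precharges=0
Acc 4: bank2 row3 -> MISS (open row3); precharges=1
Acc 5: bank1 row0 -> MISS (open row0); precharges=2
Acc 6: bank0 row4 -> MISS (open row4); precharges=3
Acc 7: bank0 row3 -> MISS (open row3); precharges=4
Acc 8: bank2 row2 -> MISS (open row2); precharges=5
Acc 9: bank2 row4 -> MISS (open row4); precharges=6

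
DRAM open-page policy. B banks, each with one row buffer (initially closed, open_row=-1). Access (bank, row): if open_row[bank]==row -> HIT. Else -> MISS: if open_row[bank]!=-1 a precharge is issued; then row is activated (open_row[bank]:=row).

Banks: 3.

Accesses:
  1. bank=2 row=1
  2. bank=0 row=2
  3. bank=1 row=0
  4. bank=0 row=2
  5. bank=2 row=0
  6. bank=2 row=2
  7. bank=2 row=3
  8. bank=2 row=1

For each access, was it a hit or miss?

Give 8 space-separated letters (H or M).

Answer: M M M H M M M M

Derivation:
Acc 1: bank2 row1 -> MISS (open row1); precharges=0
Acc 2: bank0 row2 -> MISS (open row2); precharges=0
Acc 3: bank1 row0 -> MISS (open row0); precharges=0
Acc 4: bank0 row2 -> HIT
Acc 5: bank2 row0 -> MISS (open row0); precharges=1
Acc 6: bank2 row2 -> MISS (open row2); precharges=2
Acc 7: bank2 row3 -> MISS (open row3); precharges=3
Acc 8: bank2 row1 -> MISS (open row1); precharges=4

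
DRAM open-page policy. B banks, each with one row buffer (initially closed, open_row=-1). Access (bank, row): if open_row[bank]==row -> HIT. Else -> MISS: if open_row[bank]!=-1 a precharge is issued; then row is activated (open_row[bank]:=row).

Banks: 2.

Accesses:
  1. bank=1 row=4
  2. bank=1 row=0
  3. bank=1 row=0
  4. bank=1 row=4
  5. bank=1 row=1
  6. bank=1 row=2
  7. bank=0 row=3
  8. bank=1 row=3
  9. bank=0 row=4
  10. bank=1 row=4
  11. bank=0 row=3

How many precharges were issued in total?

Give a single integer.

Answer: 8

Derivation:
Acc 1: bank1 row4 -> MISS (open row4); precharges=0
Acc 2: bank1 row0 -> MISS (open row0); precharges=1
Acc 3: bank1 row0 -> HIT
Acc 4: bank1 row4 -> MISS (open row4); precharges=2
Acc 5: bank1 row1 -> MISS (open row1); precharges=3
Acc 6: bank1 row2 -> MISS (open row2); precharges=4
Acc 7: bank0 row3 -> MISS (open row3); precharges=4
Acc 8: bank1 row3 -> MISS (open row3); precharges=5
Acc 9: bank0 row4 -> MISS (open row4); precharges=6
Acc 10: bank1 row4 -> MISS (open row4); precharges=7
Acc 11: bank0 row3 -> MISS (open row3); precharges=8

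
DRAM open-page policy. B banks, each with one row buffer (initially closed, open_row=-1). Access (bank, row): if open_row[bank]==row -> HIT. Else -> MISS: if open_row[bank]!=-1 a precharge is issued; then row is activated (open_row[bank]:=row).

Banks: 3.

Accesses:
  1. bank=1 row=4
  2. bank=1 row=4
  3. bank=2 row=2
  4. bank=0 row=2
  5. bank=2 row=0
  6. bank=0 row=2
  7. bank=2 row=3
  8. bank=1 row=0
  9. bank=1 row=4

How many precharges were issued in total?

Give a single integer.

Acc 1: bank1 row4 -> MISS (open row4); precharges=0
Acc 2: bank1 row4 -> HIT
Acc 3: bank2 row2 -> MISS (open row2); precharges=0
Acc 4: bank0 row2 -> MISS (open row2); precharges=0
Acc 5: bank2 row0 -> MISS (open row0); precharges=1
Acc 6: bank0 row2 -> HIT
Acc 7: bank2 row3 -> MISS (open row3); precharges=2
Acc 8: bank1 row0 -> MISS (open row0); precharges=3
Acc 9: bank1 row4 -> MISS (open row4); precharges=4

Answer: 4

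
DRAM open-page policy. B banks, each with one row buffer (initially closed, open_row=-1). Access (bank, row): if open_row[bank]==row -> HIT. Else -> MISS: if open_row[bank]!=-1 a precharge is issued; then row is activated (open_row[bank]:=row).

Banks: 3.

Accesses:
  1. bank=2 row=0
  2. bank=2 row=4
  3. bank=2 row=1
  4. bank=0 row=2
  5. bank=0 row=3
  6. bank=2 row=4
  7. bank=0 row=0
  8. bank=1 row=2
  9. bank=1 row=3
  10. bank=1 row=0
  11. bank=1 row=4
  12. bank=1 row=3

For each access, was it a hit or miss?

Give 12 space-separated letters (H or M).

Acc 1: bank2 row0 -> MISS (open row0); precharges=0
Acc 2: bank2 row4 -> MISS (open row4); precharges=1
Acc 3: bank2 row1 -> MISS (open row1); precharges=2
Acc 4: bank0 row2 -> MISS (open row2); precharges=2
Acc 5: bank0 row3 -> MISS (open row3); precharges=3
Acc 6: bank2 row4 -> MISS (open row4); precharges=4
Acc 7: bank0 row0 -> MISS (open row0); precharges=5
Acc 8: bank1 row2 -> MISS (open row2); precharges=5
Acc 9: bank1 row3 -> MISS (open row3); precharges=6
Acc 10: bank1 row0 -> MISS (open row0); precharges=7
Acc 11: bank1 row4 -> MISS (open row4); precharges=8
Acc 12: bank1 row3 -> MISS (open row3); precharges=9

Answer: M M M M M M M M M M M M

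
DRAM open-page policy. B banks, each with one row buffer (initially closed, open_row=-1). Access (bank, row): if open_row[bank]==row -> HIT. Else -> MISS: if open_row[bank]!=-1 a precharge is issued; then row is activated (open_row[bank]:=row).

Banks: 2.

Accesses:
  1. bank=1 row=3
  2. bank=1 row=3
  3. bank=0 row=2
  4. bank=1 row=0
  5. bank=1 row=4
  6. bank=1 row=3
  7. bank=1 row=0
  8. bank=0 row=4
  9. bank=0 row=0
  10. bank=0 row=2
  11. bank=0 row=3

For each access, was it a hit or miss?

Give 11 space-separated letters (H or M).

Acc 1: bank1 row3 -> MISS (open row3); precharges=0
Acc 2: bank1 row3 -> HIT
Acc 3: bank0 row2 -> MISS (open row2); precharges=0
Acc 4: bank1 row0 -> MISS (open row0); precharges=1
Acc 5: bank1 row4 -> MISS (open row4); precharges=2
Acc 6: bank1 row3 -> MISS (open row3); precharges=3
Acc 7: bank1 row0 -> MISS (open row0); precharges=4
Acc 8: bank0 row4 -> MISS (open row4); precharges=5
Acc 9: bank0 row0 -> MISS (open row0); precharges=6
Acc 10: bank0 row2 -> MISS (open row2); precharges=7
Acc 11: bank0 row3 -> MISS (open row3); precharges=8

Answer: M H M M M M M M M M M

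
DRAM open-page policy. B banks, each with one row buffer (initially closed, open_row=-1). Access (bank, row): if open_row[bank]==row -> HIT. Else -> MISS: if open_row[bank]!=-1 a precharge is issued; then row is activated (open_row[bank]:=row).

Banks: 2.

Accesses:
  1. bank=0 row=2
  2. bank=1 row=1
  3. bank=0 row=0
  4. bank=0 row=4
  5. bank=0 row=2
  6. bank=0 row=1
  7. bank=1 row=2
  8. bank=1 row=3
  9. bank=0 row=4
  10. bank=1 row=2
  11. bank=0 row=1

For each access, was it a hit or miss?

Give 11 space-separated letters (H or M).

Answer: M M M M M M M M M M M

Derivation:
Acc 1: bank0 row2 -> MISS (open row2); precharges=0
Acc 2: bank1 row1 -> MISS (open row1); precharges=0
Acc 3: bank0 row0 -> MISS (open row0); precharges=1
Acc 4: bank0 row4 -> MISS (open row4); precharges=2
Acc 5: bank0 row2 -> MISS (open row2); precharges=3
Acc 6: bank0 row1 -> MISS (open row1); precharges=4
Acc 7: bank1 row2 -> MISS (open row2); precharges=5
Acc 8: bank1 row3 -> MISS (open row3); precharges=6
Acc 9: bank0 row4 -> MISS (open row4); precharges=7
Acc 10: bank1 row2 -> MISS (open row2); precharges=8
Acc 11: bank0 row1 -> MISS (open row1); precharges=9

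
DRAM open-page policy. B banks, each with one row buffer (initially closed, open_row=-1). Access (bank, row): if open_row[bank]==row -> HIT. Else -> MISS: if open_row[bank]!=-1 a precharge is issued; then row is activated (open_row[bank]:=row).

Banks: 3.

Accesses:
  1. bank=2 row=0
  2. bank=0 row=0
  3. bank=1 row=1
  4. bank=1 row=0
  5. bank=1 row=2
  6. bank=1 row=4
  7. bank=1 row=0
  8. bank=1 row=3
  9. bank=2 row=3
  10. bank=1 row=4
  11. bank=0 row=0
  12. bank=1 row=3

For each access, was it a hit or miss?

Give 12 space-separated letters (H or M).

Acc 1: bank2 row0 -> MISS (open row0); precharges=0
Acc 2: bank0 row0 -> MISS (open row0); precharges=0
Acc 3: bank1 row1 -> MISS (open row1); precharges=0
Acc 4: bank1 row0 -> MISS (open row0); precharges=1
Acc 5: bank1 row2 -> MISS (open row2); precharges=2
Acc 6: bank1 row4 -> MISS (open row4); precharges=3
Acc 7: bank1 row0 -> MISS (open row0); precharges=4
Acc 8: bank1 row3 -> MISS (open row3); precharges=5
Acc 9: bank2 row3 -> MISS (open row3); precharges=6
Acc 10: bank1 row4 -> MISS (open row4); precharges=7
Acc 11: bank0 row0 -> HIT
Acc 12: bank1 row3 -> MISS (open row3); precharges=8

Answer: M M M M M M M M M M H M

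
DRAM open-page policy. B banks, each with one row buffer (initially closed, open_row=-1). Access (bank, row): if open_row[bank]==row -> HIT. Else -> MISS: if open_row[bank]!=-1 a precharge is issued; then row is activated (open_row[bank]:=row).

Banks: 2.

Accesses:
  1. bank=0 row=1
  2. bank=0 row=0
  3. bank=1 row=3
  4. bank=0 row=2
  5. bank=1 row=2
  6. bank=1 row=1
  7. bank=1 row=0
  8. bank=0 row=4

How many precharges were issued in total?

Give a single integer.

Acc 1: bank0 row1 -> MISS (open row1); precharges=0
Acc 2: bank0 row0 -> MISS (open row0); precharges=1
Acc 3: bank1 row3 -> MISS (open row3); precharges=1
Acc 4: bank0 row2 -> MISS (open row2); precharges=2
Acc 5: bank1 row2 -> MISS (open row2); precharges=3
Acc 6: bank1 row1 -> MISS (open row1); precharges=4
Acc 7: bank1 row0 -> MISS (open row0); precharges=5
Acc 8: bank0 row4 -> MISS (open row4); precharges=6

Answer: 6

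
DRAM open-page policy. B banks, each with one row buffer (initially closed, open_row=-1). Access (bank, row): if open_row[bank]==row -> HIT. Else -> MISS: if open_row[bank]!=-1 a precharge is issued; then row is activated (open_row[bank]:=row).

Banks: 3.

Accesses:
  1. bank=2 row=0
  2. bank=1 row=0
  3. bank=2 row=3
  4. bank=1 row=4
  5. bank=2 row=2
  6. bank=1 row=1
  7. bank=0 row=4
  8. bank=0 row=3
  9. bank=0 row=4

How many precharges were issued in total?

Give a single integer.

Acc 1: bank2 row0 -> MISS (open row0); precharges=0
Acc 2: bank1 row0 -> MISS (open row0); precharges=0
Acc 3: bank2 row3 -> MISS (open row3); precharges=1
Acc 4: bank1 row4 -> MISS (open row4); precharges=2
Acc 5: bank2 row2 -> MISS (open row2); precharges=3
Acc 6: bank1 row1 -> MISS (open row1); precharges=4
Acc 7: bank0 row4 -> MISS (open row4); precharges=4
Acc 8: bank0 row3 -> MISS (open row3); precharges=5
Acc 9: bank0 row4 -> MISS (open row4); precharges=6

Answer: 6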